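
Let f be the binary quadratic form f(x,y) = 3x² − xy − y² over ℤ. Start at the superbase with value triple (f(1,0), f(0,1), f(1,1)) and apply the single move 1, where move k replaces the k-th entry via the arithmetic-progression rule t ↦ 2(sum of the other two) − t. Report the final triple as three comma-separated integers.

start (3,-1,1) = (f(1,0),f(0,1),f(1,1))
replace slot 1: 2·((-1)+1) − 3 = -3 → (-3,-1,1)

-3,-1,1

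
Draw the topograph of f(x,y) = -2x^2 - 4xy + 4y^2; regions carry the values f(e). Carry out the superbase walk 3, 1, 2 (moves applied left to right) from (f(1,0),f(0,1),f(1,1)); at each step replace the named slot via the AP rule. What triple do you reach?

start (-2,4,-2) = (f(1,0),f(0,1),f(1,1))
replace slot 3: 2·((-2)+4) − (-2) = 6 → (-2,4,6)
replace slot 1: 2·(4+6) − (-2) = 22 → (22,4,6)
replace slot 2: 2·(22+6) − 4 = 52 → (22,52,6)

22,52,6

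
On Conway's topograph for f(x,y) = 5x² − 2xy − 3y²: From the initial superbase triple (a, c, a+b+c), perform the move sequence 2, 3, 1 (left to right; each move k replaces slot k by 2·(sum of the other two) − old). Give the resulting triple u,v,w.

start (5,-3,0) = (f(1,0),f(0,1),f(1,1))
replace slot 2: 2·(5+0) − (-3) = 13 → (5,13,0)
replace slot 3: 2·(5+13) − 0 = 36 → (5,13,36)
replace slot 1: 2·(13+36) − 5 = 93 → (93,13,36)

93,13,36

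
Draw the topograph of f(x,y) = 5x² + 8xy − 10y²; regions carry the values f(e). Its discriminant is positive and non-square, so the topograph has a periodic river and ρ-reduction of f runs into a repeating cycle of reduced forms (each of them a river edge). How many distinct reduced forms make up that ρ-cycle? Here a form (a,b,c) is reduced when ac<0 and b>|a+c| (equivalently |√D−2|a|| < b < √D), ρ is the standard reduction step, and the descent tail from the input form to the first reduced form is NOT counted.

D = 264, ⌊√D⌋ = 16
river: ρ → (-10,12,3)
river: ρ → (3,12,-10)
river: ρ → (-10,8,5)
river: ρ → (5,12,-6)
river: ρ → (-6,12,5)
river: ρ → (5,8,-10)
ρ-cycle length = 6 (tail of 0 descent steps not counted)

6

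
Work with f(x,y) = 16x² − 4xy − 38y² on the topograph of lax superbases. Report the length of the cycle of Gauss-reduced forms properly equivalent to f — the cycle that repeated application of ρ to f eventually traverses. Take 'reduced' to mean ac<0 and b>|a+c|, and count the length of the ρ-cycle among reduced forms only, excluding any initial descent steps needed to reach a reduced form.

D = 2448, ⌊√D⌋ = 49
descent: ρ → (-38,4,16)
descent: ρ → (16,28,-26)  [lands on river]
river: ρ → (-26,24,18)
river: ρ → (18,48,-2)
river: ρ → (-2,48,18)
river: ρ → (18,24,-26)
river: ρ → (-26,28,16)
river: ρ → (16,36,-18)
river: ρ → (-18,36,16)
ρ-cycle length = 8 (tail of 2 descent steps not counted)

8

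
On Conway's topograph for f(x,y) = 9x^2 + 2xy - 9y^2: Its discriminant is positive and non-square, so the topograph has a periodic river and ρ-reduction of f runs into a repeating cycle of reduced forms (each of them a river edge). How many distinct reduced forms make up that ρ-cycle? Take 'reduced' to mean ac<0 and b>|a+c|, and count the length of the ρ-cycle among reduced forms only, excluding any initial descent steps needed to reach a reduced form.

D = 328, ⌊√D⌋ = 18
river: ρ → (-9,16,2)
river: ρ → (2,16,-9)
river: ρ → (-9,2,9)
river: ρ → (9,16,-2)
river: ρ → (-2,16,9)
river: ρ → (9,2,-9)
ρ-cycle length = 6 (tail of 0 descent steps not counted)

6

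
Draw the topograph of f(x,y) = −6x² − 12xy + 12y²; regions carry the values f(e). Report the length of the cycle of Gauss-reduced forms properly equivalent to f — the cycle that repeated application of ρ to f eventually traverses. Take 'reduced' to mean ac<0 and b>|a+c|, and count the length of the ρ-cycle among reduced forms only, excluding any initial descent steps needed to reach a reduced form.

D = 432, ⌊√D⌋ = 20
descent: ρ → (12,12,-6)  [lands on river]
river: ρ → (-6,12,12)
ρ-cycle length = 2 (tail of 1 descent step not counted)

2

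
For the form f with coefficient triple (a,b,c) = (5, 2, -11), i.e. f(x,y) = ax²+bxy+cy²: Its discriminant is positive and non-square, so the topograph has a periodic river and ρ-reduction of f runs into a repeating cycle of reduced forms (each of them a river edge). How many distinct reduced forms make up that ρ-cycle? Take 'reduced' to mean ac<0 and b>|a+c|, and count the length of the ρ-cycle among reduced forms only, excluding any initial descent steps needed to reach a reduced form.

D = 224, ⌊√D⌋ = 14
descent: ρ → (-11,-2,5)
descent: ρ → (5,12,-4)  [lands on river]
river: ρ → (-4,12,5)
river: ρ → (5,8,-8)
river: ρ → (-8,8,5)
ρ-cycle length = 4 (tail of 2 descent steps not counted)

4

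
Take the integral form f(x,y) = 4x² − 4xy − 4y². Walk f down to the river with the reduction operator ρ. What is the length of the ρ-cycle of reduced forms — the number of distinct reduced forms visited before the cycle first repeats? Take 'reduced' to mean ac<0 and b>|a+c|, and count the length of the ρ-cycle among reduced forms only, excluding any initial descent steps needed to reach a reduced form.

D = 80, ⌊√D⌋ = 8
descent: ρ → (-4,4,4)  [lands on river]
river: ρ → (4,4,-4)
ρ-cycle length = 2 (tail of 1 descent step not counted)

2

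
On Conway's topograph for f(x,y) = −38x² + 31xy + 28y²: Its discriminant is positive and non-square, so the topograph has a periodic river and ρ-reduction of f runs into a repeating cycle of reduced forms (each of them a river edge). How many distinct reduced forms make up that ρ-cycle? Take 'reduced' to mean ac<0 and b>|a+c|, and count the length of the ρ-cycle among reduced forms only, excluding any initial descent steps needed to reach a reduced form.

D = 5217, ⌊√D⌋ = 72
river: ρ → (28,25,-41)
river: ρ → (-41,57,12)
river: ρ → (12,63,-26)
river: ρ → (-26,41,34)
river: ρ → (34,27,-33)
river: ρ → (-33,39,28)
river: ρ → (28,17,-44)
river: ρ → (-44,71,1)
river: ρ → (1,71,-44)
river: ρ → (-44,17,28)
river: ρ → (28,39,-33)
river: ρ → (-33,27,34)
river: ρ → (34,41,-26)
river: ρ → (-26,63,12)
river: ρ → (12,57,-41)
river: ρ → (-41,25,28)
river: ρ → (28,31,-38)
river: ρ → (-38,45,21)
river: ρ → (21,39,-44)
river: ρ → (-44,49,16)
river: ρ → (16,47,-47)
river: ρ → (-47,47,16)
river: ρ → (16,49,-44)
river: ρ → (-44,39,21)
river: ρ → (21,45,-38)
river: ρ → (-38,31,28)
ρ-cycle length = 26 (tail of 0 descent steps not counted)

26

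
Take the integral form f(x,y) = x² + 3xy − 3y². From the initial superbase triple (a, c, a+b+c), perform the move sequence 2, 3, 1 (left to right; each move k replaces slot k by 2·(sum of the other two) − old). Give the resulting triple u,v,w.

start (1,-3,1) = (f(1,0),f(0,1),f(1,1))
replace slot 2: 2·(1+1) − (-3) = 7 → (1,7,1)
replace slot 3: 2·(1+7) − 1 = 15 → (1,7,15)
replace slot 1: 2·(7+15) − 1 = 43 → (43,7,15)

43,7,15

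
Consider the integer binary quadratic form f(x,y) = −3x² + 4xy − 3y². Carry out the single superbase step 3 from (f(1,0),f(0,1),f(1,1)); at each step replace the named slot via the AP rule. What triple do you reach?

start (-3,-3,-2) = (f(1,0),f(0,1),f(1,1))
replace slot 3: 2·((-3)+(-3)) − (-2) = -10 → (-3,-3,-10)

-3,-3,-10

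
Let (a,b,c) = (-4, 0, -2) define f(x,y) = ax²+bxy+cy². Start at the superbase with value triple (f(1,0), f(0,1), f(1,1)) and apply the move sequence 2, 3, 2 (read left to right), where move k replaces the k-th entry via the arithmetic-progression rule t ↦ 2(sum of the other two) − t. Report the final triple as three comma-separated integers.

start (-4,-2,-6) = (f(1,0),f(0,1),f(1,1))
replace slot 2: 2·((-4)+(-6)) − (-2) = -18 → (-4,-18,-6)
replace slot 3: 2·((-4)+(-18)) − (-6) = -38 → (-4,-18,-38)
replace slot 2: 2·((-4)+(-38)) − (-18) = -66 → (-4,-66,-38)

-4,-66,-38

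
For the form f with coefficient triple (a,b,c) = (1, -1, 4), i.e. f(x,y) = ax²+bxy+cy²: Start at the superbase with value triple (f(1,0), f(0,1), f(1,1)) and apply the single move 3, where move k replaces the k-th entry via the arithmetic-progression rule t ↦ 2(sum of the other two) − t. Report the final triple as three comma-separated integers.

start (1,4,4) = (f(1,0),f(0,1),f(1,1))
replace slot 3: 2·(1+4) − 4 = 6 → (1,4,6)

1,4,6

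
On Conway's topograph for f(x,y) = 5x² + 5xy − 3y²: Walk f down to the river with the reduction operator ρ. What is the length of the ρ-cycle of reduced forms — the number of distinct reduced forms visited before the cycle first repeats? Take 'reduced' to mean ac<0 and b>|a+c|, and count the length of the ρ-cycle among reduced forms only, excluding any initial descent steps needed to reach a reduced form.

D = 85, ⌊√D⌋ = 9
river: ρ → (-3,7,3)
river: ρ → (3,5,-5)
river: ρ → (-5,5,3)
river: ρ → (3,7,-3)
river: ρ → (-3,5,5)
river: ρ → (5,5,-3)
ρ-cycle length = 6 (tail of 0 descent steps not counted)

6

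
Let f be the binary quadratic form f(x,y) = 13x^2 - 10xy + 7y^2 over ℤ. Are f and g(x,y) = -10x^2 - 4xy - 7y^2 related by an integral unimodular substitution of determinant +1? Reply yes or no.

D₁ = -264, D₂ = -264
f: flip: (13,-10,7)→(7,10,13)
f: translate: b→-4 (≡10 mod 14), so (7,10,13)→(7,-4,10)
f: reduced (well bottom): (7,-4,10) with a≤c, −a<b≤a
g is negative-definite; reduce −g:
−g: flip: (10,4,7)→(7,-4,10)
−g: reduced (well bottom): (7,-4,10) with a≤c, −a<b≤a
flip sign back: reduced form of g is (-7,4,-10)
reduced forms (7, -4, 10) vs (-7, 4, -10) ⇒ inequivalent

no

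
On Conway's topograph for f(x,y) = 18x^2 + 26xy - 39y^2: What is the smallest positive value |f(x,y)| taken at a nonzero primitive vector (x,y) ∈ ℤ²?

river: ρ → (-39,52,5)
river: ρ → (5,58,-6)
river: ρ → (-6,50,41)
river: ρ → (41,32,-15)
river: ρ → (-15,58,2)
river: ρ → (2,58,-15)
river: ρ → (-15,32,41)
river: ρ → (41,50,-6)
river: ρ → (-6,58,5)
river: ρ → (5,52,-39)
river: ρ → (-39,26,18)
river: ρ → (18,46,-19)
river: ρ → (-19,30,34)
river: ρ → (34,38,-15)
river: ρ → (-15,52,13)
river: ρ → (13,52,-15)
river: ρ → (-15,38,34)
river: ρ → (34,30,-19)
river: ρ → (-19,46,18)
river: ρ → (18,26,-39)
closes: descent 0, river 20
min |a| on river = 2

2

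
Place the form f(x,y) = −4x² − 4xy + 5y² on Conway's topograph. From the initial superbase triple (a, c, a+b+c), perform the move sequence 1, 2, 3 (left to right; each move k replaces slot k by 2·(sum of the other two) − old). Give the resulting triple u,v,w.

start (-4,5,-3) = (f(1,0),f(0,1),f(1,1))
replace slot 1: 2·(5+(-3)) − (-4) = 8 → (8,5,-3)
replace slot 2: 2·(8+(-3)) − 5 = 5 → (8,5,-3)
replace slot 3: 2·(8+5) − (-3) = 29 → (8,5,29)

8,5,29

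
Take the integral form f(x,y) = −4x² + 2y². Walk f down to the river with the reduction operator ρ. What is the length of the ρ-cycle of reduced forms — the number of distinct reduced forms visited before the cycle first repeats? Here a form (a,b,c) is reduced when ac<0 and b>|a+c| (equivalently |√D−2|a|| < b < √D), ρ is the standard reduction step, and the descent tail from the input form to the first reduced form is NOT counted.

D = 32, ⌊√D⌋ = 5
descent: ρ → (2,4,-2)  [lands on river]
river: ρ → (-2,4,2)
ρ-cycle length = 2 (tail of 1 descent step not counted)

2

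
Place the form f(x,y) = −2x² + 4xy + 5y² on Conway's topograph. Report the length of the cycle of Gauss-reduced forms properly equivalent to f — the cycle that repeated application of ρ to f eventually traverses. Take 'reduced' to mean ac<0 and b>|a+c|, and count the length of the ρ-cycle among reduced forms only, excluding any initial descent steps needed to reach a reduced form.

D = 56, ⌊√D⌋ = 7
river: ρ → (5,6,-1)
river: ρ → (-1,6,5)
river: ρ → (5,4,-2)
river: ρ → (-2,4,5)
ρ-cycle length = 4 (tail of 0 descent steps not counted)

4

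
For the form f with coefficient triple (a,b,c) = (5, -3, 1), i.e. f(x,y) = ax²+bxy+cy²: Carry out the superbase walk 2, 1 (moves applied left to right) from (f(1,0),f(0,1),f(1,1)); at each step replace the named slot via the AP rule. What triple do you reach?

start (5,1,3) = (f(1,0),f(0,1),f(1,1))
replace slot 2: 2·(5+3) − 1 = 15 → (5,15,3)
replace slot 1: 2·(15+3) − 5 = 31 → (31,15,3)

31,15,3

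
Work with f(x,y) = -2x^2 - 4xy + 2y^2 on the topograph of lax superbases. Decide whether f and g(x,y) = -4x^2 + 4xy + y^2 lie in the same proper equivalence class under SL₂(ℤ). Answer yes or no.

D₁ = 32, D₂ = 32
river cycle of f (length 2): (2, 4, -2), (-2, 4, 2)
river cycle of g (length 2): (1, 4, -4), (-4, 4, 1)
cycles differ ⇒ inequivalent

no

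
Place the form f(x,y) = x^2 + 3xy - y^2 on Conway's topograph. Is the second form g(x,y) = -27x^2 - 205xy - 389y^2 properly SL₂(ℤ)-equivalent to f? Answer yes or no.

D₁ = 13, D₂ = 13
river cycle of f (length 2): (-1, 3, 1), (1, 3, -1)
river cycle of g (length 2): (-1, 3, 1), (1, 3, -1)
cycles coincide ⇒ equivalent

yes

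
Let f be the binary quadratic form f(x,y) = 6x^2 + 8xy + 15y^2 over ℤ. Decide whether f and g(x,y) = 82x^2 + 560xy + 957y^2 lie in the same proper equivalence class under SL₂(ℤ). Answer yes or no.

D₁ = -296, D₂ = -296
f: translate: b→-4 (≡8 mod 12), so (6,8,15)→(6,-4,13)
f: reduced (well bottom): (6,-4,13) with a≤c, −a<b≤a
g: translate: b→68 (≡560 mod 164), so (82,560,957)→(82,68,15)
g: flip: (82,68,15)→(15,-68,82)
g: translate: b→-8 (≡-68 mod 30), so (15,-68,82)→(15,-8,6)
g: flip: (15,-8,6)→(6,8,15)
g: translate: b→-4 (≡8 mod 12), so (6,8,15)→(6,-4,13)
g: reduced (well bottom): (6,-4,13) with a≤c, −a<b≤a
reduced forms (6, -4, 13) vs (6, -4, 13) ⇒ equivalent

yes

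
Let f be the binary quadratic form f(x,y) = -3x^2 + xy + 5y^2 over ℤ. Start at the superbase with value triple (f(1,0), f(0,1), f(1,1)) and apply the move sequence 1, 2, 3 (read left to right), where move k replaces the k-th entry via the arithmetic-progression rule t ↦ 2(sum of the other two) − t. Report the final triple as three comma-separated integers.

start (-3,5,3) = (f(1,0),f(0,1),f(1,1))
replace slot 1: 2·(5+3) − (-3) = 19 → (19,5,3)
replace slot 2: 2·(19+3) − 5 = 39 → (19,39,3)
replace slot 3: 2·(19+39) − 3 = 113 → (19,39,113)

19,39,113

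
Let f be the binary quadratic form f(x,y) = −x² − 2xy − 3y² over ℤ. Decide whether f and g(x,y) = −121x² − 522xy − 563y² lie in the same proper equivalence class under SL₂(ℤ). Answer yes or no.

D₁ = -8, D₂ = -8
f is negative-definite; reduce −f:
−f: translate: b→0 (≡2 mod 2), so (1,2,3)→(1,0,2)
−f: reduced (well bottom): (1,0,2) with a≤c, −a<b≤a
flip sign back: reduced form of f is (-1,0,-2)
g is negative-definite; reduce −g:
−g: translate: b→38 (≡522 mod 242), so (121,522,563)→(121,38,3)
−g: flip: (121,38,3)→(3,-38,121)
−g: translate: b→-2 (≡-38 mod 6), so (3,-38,121)→(3,-2,1)
−g: flip: (3,-2,1)→(1,2,3)
−g: translate: b→0 (≡2 mod 2), so (1,2,3)→(1,0,2)
−g: reduced (well bottom): (1,0,2) with a≤c, −a<b≤a
flip sign back: reduced form of g is (-1,0,-2)
reduced forms (-1, 0, -2) vs (-1, 0, -2) ⇒ equivalent

yes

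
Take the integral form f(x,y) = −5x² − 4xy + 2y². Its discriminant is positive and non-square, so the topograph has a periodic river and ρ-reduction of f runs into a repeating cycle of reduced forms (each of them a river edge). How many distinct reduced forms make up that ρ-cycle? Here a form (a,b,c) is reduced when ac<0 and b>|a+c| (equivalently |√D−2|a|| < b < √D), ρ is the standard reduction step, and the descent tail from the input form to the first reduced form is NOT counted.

D = 56, ⌊√D⌋ = 7
descent: ρ → (2,4,-5)  [lands on river]
river: ρ → (-5,6,1)
river: ρ → (1,6,-5)
river: ρ → (-5,4,2)
ρ-cycle length = 4 (tail of 1 descent step not counted)

4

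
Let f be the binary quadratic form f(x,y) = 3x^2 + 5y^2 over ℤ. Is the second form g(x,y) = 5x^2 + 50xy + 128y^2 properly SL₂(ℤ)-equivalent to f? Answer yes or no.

D₁ = -60, D₂ = -60
f: reduced (well bottom): (3,0,5) with a≤c, −a<b≤a
g: translate: b→0 (≡50 mod 10), so (5,50,128)→(5,0,3)
g: flip: (5,0,3)→(3,0,5)
g: reduced (well bottom): (3,0,5) with a≤c, −a<b≤a
reduced forms (3, 0, 5) vs (3, 0, 5) ⇒ equivalent

yes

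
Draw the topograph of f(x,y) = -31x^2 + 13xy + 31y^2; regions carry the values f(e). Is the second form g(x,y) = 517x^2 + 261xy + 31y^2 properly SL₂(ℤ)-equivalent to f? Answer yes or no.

D₁ = 4013, D₂ = 4013
river cycle of f (length 34): (31, 49, -13), (-13, 55, 19), (19, 59, -7), (-7, 53, 43), (43, 33, -17), (-17, 35, 41), (41, 47, -11), (-11, 63, 1), (1, 63, -11), (-11, 47, 41), … (24 more)
river cycle of g (length 34): (31, 49, -13), (-13, 55, 19), (19, 59, -7), (-7, 53, 43), (43, 33, -17), (-17, 35, 41), (41, 47, -11), (-11, 63, 1), (1, 63, -11), (-11, 47, 41), … (24 more)
cycles coincide ⇒ equivalent

yes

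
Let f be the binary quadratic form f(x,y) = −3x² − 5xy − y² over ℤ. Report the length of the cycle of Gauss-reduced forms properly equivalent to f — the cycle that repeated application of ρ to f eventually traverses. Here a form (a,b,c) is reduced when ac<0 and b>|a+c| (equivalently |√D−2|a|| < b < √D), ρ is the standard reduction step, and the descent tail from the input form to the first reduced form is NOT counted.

D = 13, ⌊√D⌋ = 3
descent: ρ → (-1,3,1)  [lands on river]
river: ρ → (1,3,-1)
ρ-cycle length = 2 (tail of 1 descent step not counted)

2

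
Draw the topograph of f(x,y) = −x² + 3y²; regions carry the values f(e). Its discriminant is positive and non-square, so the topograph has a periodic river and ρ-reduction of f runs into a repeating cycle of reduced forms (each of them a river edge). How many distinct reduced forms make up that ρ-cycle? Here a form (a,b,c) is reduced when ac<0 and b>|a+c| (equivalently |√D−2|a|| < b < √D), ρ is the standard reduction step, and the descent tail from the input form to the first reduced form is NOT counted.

D = 12, ⌊√D⌋ = 3
descent: ρ → (3,0,-1)
descent: ρ → (-1,2,2)  [lands on river]
river: ρ → (2,2,-1)
ρ-cycle length = 2 (tail of 2 descent steps not counted)

2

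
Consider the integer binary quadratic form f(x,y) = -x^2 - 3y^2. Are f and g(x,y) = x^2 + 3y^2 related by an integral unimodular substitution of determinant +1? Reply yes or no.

D₁ = -12, D₂ = -12
f is negative-definite; reduce −f:
−f: reduced (well bottom): (1,0,3) with a≤c, −a<b≤a
flip sign back: reduced form of f is (-1,0,-3)
g: reduced (well bottom): (1,0,3) with a≤c, −a<b≤a
reduced forms (-1, 0, -3) vs (1, 0, 3) ⇒ inequivalent

no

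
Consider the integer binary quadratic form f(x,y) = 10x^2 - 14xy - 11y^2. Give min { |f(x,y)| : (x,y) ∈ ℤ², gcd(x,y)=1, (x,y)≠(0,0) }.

descent: ρ → (-11,14,10)  [lands on river]
river: ρ → (10,6,-15)
river: ρ → (-15,24,1)
river: ρ → (1,24,-15)
river: ρ → (-15,6,10)
river: ρ → (10,14,-11)
river: ρ → (-11,8,13)
river: ρ → (13,18,-6)
river: ρ → (-6,18,13)
river: ρ → (13,8,-11)
closes: descent 1, river 10
min |a| on river = 1

1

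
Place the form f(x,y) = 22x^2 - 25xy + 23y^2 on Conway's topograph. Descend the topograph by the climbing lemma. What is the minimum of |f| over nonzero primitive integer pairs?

translate: b→19 (≡-25 mod 44), so (22,-25,23)→(22,19,20)
flip: (22,19,20)→(20,-19,22)
reduced (well bottom): (20,-19,22) with a≤c, −a<b≤a
well minimum = a = 20

20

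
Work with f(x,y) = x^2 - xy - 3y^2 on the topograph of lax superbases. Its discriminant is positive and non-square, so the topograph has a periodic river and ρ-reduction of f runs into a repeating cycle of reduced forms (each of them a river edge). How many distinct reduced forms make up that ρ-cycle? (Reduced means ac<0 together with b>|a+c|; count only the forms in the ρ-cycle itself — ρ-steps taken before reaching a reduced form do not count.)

D = 13, ⌊√D⌋ = 3
descent: ρ → (-3,1,1)
descent: ρ → (1,3,-1)  [lands on river]
river: ρ → (-1,3,1)
ρ-cycle length = 2 (tail of 2 descent steps not counted)

2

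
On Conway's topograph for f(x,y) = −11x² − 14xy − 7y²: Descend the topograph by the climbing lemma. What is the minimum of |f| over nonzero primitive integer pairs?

translate: b→-8 (≡14 mod 22), so (11,14,7)→(11,-8,4)
flip: (11,-8,4)→(4,8,11)
translate: b→0 (≡8 mod 8), so (4,8,11)→(4,0,7)
reduced (well bottom): (4,0,7) with a≤c, −a<b≤a
well minimum |f| = |-4| = 4 (negative-definite)

4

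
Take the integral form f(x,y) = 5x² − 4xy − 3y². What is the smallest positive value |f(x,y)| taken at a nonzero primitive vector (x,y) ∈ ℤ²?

descent: ρ → (-3,4,5)  [lands on river]
river: ρ → (5,6,-2)
river: ρ → (-2,6,5)
river: ρ → (5,4,-3)
river: ρ → (-3,8,1)
river: ρ → (1,8,-3)
closes: descent 1, river 6
min |a| on river = 1

1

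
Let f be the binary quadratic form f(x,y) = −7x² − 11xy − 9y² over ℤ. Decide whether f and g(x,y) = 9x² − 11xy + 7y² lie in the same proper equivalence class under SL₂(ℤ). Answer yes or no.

D₁ = -131, D₂ = -131
f is negative-definite; reduce −f:
−f: translate: b→-3 (≡11 mod 14), so (7,11,9)→(7,-3,5)
−f: flip: (7,-3,5)→(5,3,7)
−f: reduced (well bottom): (5,3,7) with a≤c, −a<b≤a
flip sign back: reduced form of f is (-5,-3,-7)
g: translate: b→7 (≡-11 mod 18), so (9,-11,7)→(9,7,5)
g: flip: (9,7,5)→(5,-7,9)
g: translate: b→3 (≡-7 mod 10), so (5,-7,9)→(5,3,7)
g: reduced (well bottom): (5,3,7) with a≤c, −a<b≤a
reduced forms (-5, -3, -7) vs (5, 3, 7) ⇒ inequivalent

no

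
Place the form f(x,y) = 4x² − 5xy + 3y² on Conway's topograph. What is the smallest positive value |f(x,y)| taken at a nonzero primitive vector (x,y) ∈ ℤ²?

translate: b→3 (≡-5 mod 8), so (4,-5,3)→(4,3,2)
flip: (4,3,2)→(2,-3,4)
translate: b→1 (≡-3 mod 4), so (2,-3,4)→(2,1,3)
reduced (well bottom): (2,1,3) with a≤c, −a<b≤a
well minimum = a = 2

2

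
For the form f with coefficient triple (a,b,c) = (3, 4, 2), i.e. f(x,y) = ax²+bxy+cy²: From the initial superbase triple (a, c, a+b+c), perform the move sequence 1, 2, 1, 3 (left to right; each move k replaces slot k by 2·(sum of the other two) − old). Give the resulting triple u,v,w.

start (3,2,9) = (f(1,0),f(0,1),f(1,1))
replace slot 1: 2·(2+9) − 3 = 19 → (19,2,9)
replace slot 2: 2·(19+9) − 2 = 54 → (19,54,9)
replace slot 1: 2·(54+9) − 19 = 107 → (107,54,9)
replace slot 3: 2·(107+54) − 9 = 313 → (107,54,313)

107,54,313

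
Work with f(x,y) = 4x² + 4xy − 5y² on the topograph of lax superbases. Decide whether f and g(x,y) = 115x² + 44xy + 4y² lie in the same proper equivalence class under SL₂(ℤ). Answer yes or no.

D₁ = 96, D₂ = 96
river cycle of f (length 4): (-5, 6, 3), (3, 6, -5), (-5, 4, 4), (4, 4, -5)
river cycle of g (length 4): (4, 4, -5), (-5, 6, 3), (3, 6, -5), (-5, 4, 4)
cycles coincide ⇒ equivalent

yes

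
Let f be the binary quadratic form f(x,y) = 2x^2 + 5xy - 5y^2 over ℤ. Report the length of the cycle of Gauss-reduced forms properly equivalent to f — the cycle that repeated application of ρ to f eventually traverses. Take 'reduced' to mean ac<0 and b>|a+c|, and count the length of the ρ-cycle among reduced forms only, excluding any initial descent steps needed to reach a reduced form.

D = 65, ⌊√D⌋ = 8
river: ρ → (-5,5,2)
river: ρ → (2,7,-2)
river: ρ → (-2,5,5)
river: ρ → (5,5,-2)
river: ρ → (-2,7,2)
river: ρ → (2,5,-5)
ρ-cycle length = 6 (tail of 0 descent steps not counted)

6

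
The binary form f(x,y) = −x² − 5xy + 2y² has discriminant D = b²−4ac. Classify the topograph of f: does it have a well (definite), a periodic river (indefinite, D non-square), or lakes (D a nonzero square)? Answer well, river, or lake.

D = b²−4ac = (-5)² − 4·(-1)·2 = 33
D > 0 non-square ⇒ indefinite ⇒ periodic river

river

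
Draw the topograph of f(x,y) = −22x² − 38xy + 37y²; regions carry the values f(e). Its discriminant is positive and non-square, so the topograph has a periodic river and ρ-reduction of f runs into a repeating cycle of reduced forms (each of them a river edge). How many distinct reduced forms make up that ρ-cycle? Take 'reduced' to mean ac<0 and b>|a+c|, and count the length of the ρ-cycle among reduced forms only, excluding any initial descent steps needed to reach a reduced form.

D = 4700, ⌊√D⌋ = 68
descent: ρ → (37,38,-22)  [lands on river]
river: ρ → (-22,50,25)
river: ρ → (25,50,-22)
river: ρ → (-22,38,37)
river: ρ → (37,36,-23)
river: ρ → (-23,56,17)
river: ρ → (17,46,-38)
river: ρ → (-38,30,25)
river: ρ → (25,20,-43)
river: ρ → (-43,66,2)
river: ρ → (2,66,-43)
river: ρ → (-43,20,25)
river: ρ → (25,30,-38)
river: ρ → (-38,46,17)
river: ρ → (17,56,-23)
river: ρ → (-23,36,37)
ρ-cycle length = 16 (tail of 1 descent step not counted)

16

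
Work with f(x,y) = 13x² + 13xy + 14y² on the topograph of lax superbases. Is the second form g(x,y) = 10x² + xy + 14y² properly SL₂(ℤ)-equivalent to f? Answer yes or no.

D₁ = -559, D₂ = -559
f: reduced (well bottom): (13,13,14) with a≤c, −a<b≤a
g: reduced (well bottom): (10,1,14) with a≤c, −a<b≤a
reduced forms (13, 13, 14) vs (10, 1, 14) ⇒ inequivalent

no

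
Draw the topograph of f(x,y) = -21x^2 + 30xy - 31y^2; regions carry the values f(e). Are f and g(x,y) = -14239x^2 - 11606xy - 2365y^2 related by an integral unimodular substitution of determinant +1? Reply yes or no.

D₁ = -1704, D₂ = -1704
f is negative-definite; reduce −f:
−f: translate: b→12 (≡-30 mod 42), so (21,-30,31)→(21,12,22)
−f: reduced (well bottom): (21,12,22) with a≤c, −a<b≤a
flip sign back: reduced form of f is (-21,-12,-22)
g is negative-definite; reduce −g:
−g: flip: (14239,11606,2365)→(2365,-11606,14239)
−g: translate: b→-2146 (≡-11606 mod 4730), so (2365,-11606,14239)→(2365,-2146,487)
−g: flip: (2365,-2146,487)→(487,2146,2365)
−g: translate: b→198 (≡2146 mod 974), so (487,2146,2365)→(487,198,21)
−g: flip: (487,198,21)→(21,-198,487)
−g: translate: b→12 (≡-198 mod 42), so (21,-198,487)→(21,12,22)
−g: reduced (well bottom): (21,12,22) with a≤c, −a<b≤a
flip sign back: reduced form of g is (-21,-12,-22)
reduced forms (-21, -12, -22) vs (-21, -12, -22) ⇒ equivalent

yes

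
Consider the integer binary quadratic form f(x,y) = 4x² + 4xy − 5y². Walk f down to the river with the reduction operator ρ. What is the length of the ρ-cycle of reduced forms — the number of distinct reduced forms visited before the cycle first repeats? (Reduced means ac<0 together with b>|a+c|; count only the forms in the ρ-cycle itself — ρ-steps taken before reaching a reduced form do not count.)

D = 96, ⌊√D⌋ = 9
river: ρ → (-5,6,3)
river: ρ → (3,6,-5)
river: ρ → (-5,4,4)
river: ρ → (4,4,-5)
ρ-cycle length = 4 (tail of 0 descent steps not counted)

4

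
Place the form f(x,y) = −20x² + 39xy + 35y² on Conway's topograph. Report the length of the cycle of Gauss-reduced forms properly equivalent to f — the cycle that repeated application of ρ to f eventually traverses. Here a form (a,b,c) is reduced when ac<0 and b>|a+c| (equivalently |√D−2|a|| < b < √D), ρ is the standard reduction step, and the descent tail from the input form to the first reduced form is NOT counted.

D = 4321, ⌊√D⌋ = 65
river: ρ → (35,31,-24)
river: ρ → (-24,65,1)
river: ρ → (1,65,-24)
river: ρ → (-24,31,35)
river: ρ → (35,39,-20)
river: ρ → (-20,41,33)
river: ρ → (33,25,-28)
river: ρ → (-28,31,30)
river: ρ → (30,29,-29)
river: ρ → (-29,29,30)
river: ρ → (30,31,-28)
river: ρ → (-28,25,33)
river: ρ → (33,41,-20)
river: ρ → (-20,39,35)
ρ-cycle length = 14 (tail of 0 descent steps not counted)

14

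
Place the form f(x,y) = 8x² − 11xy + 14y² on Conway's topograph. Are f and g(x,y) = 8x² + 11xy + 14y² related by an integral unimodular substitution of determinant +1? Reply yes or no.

D₁ = -327, D₂ = -327
f: translate: b→5 (≡-11 mod 16), so (8,-11,14)→(8,5,11)
f: reduced (well bottom): (8,5,11) with a≤c, −a<b≤a
g: translate: b→-5 (≡11 mod 16), so (8,11,14)→(8,-5,11)
g: reduced (well bottom): (8,-5,11) with a≤c, −a<b≤a
reduced forms (8, 5, 11) vs (8, -5, 11) ⇒ inequivalent

no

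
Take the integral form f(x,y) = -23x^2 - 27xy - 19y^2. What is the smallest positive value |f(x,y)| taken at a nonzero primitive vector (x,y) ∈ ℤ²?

translate: b→-19 (≡27 mod 46), so (23,27,19)→(23,-19,15)
flip: (23,-19,15)→(15,19,23)
translate: b→-11 (≡19 mod 30), so (15,19,23)→(15,-11,19)
reduced (well bottom): (15,-11,19) with a≤c, −a<b≤a
well minimum |f| = |-15| = 15 (negative-definite)

15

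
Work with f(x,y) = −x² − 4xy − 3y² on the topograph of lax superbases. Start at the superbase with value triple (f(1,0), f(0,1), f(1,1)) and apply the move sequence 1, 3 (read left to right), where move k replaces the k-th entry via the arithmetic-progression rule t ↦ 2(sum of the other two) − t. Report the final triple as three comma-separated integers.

start (-1,-3,-8) = (f(1,0),f(0,1),f(1,1))
replace slot 1: 2·((-3)+(-8)) − (-1) = -21 → (-21,-3,-8)
replace slot 3: 2·((-21)+(-3)) − (-8) = -40 → (-21,-3,-40)

-21,-3,-40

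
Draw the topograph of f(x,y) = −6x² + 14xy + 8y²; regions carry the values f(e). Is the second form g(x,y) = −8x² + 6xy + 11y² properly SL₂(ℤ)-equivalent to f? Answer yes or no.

D₁ = 388, D₂ = 388
river cycle of f (length 18): (8, 18, -2), (-2, 18, 8), (8, 14, -6), (-6, 10, 12), (12, 14, -4), (-4, 18, 4), (4, 14, -12), (-12, 10, 6), (6, 14, -8), (-8, 18, 2), … (8 more)
river cycle of g (length 22): (11, 16, -3), (-3, 14, 16), (16, 18, -1), (-1, 18, 16), (16, 14, -3), (-3, 16, 11), (11, 6, -8), (-8, 10, 9), (9, 8, -9), (-9, 10, 8), … (12 more)
cycles differ ⇒ inequivalent

no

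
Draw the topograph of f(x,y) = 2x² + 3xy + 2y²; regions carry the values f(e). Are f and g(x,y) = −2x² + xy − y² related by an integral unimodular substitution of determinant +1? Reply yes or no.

D₁ = -7, D₂ = -7
f: translate: b→-1 (≡3 mod 4), so (2,3,2)→(2,-1,1)
f: flip: (2,-1,1)→(1,1,2)
f: reduced (well bottom): (1,1,2) with a≤c, −a<b≤a
g is negative-definite; reduce −g:
−g: flip: (2,-1,1)→(1,1,2)
−g: reduced (well bottom): (1,1,2) with a≤c, −a<b≤a
flip sign back: reduced form of g is (-1,-1,-2)
reduced forms (1, 1, 2) vs (-1, -1, -2) ⇒ inequivalent

no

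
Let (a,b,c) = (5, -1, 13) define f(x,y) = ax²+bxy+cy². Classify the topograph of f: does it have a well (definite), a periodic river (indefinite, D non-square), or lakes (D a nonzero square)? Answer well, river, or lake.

D = b²−4ac = (-1)² − 4·5·13 = -259
D < 0 ⇒ definite ⇒ every region one sign ⇒ single well

well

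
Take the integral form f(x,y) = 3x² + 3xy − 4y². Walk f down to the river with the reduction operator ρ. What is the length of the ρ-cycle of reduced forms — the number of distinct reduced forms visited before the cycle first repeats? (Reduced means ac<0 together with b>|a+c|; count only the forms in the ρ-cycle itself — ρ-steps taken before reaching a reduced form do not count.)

D = 57, ⌊√D⌋ = 7
river: ρ → (-4,5,2)
river: ρ → (2,7,-1)
river: ρ → (-1,7,2)
river: ρ → (2,5,-4)
river: ρ → (-4,3,3)
river: ρ → (3,3,-4)
ρ-cycle length = 6 (tail of 0 descent steps not counted)

6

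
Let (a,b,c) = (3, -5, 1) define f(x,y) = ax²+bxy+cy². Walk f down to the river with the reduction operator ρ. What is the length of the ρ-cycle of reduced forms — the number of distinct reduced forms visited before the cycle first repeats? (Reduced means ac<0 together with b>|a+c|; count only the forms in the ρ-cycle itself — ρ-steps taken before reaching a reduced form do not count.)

D = 13, ⌊√D⌋ = 3
descent: ρ → (1,3,-1)  [lands on river]
river: ρ → (-1,3,1)
ρ-cycle length = 2 (tail of 1 descent step not counted)

2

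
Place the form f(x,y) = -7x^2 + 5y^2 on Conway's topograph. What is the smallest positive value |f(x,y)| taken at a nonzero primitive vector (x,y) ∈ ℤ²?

descent: ρ → (5,10,-2)  [lands on river]
river: ρ → (-2,10,5)
closes: descent 1, river 2
min |a| on river = 2

2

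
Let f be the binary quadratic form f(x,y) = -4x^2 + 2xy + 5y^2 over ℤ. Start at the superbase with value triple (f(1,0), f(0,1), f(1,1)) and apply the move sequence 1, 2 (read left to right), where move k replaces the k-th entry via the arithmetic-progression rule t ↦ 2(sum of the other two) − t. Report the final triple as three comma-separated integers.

start (-4,5,3) = (f(1,0),f(0,1),f(1,1))
replace slot 1: 2·(5+3) − (-4) = 20 → (20,5,3)
replace slot 2: 2·(20+3) − 5 = 41 → (20,41,3)

20,41,3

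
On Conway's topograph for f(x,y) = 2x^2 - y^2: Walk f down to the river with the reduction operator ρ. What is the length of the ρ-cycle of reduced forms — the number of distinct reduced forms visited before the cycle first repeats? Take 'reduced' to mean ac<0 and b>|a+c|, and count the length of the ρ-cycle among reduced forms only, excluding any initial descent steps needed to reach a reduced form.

D = 8, ⌊√D⌋ = 2
descent: ρ → (-1,2,1)  [lands on river]
river: ρ → (1,2,-1)
ρ-cycle length = 2 (tail of 1 descent step not counted)

2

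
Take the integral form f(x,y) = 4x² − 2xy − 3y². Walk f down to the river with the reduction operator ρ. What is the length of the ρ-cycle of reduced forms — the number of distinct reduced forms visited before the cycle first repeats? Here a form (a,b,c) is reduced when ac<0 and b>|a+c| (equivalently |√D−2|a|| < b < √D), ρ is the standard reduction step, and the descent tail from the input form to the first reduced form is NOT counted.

D = 52, ⌊√D⌋ = 7
descent: ρ → (-3,2,4)  [lands on river]
river: ρ → (4,6,-1)
river: ρ → (-1,6,4)
river: ρ → (4,2,-3)
river: ρ → (-3,4,3)
river: ρ → (3,2,-4)
river: ρ → (-4,6,1)
river: ρ → (1,6,-4)
river: ρ → (-4,2,3)
river: ρ → (3,4,-3)
ρ-cycle length = 10 (tail of 1 descent step not counted)

10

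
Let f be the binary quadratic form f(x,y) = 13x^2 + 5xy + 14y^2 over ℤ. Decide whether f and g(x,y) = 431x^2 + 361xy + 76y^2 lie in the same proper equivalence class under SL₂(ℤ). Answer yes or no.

D₁ = -703, D₂ = -703
f: reduced (well bottom): (13,5,14) with a≤c, −a<b≤a
g: flip: (431,361,76)→(76,-361,431)
g: translate: b→-57 (≡-361 mod 152), so (76,-361,431)→(76,-57,13)
g: flip: (76,-57,13)→(13,57,76)
g: translate: b→5 (≡57 mod 26), so (13,57,76)→(13,5,14)
g: reduced (well bottom): (13,5,14) with a≤c, −a<b≤a
reduced forms (13, 5, 14) vs (13, 5, 14) ⇒ equivalent

yes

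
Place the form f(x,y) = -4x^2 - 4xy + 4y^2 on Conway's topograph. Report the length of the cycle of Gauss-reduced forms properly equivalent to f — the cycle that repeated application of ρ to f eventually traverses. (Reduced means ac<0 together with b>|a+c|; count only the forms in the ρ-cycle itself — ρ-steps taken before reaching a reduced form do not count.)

D = 80, ⌊√D⌋ = 8
descent: ρ → (4,4,-4)  [lands on river]
river: ρ → (-4,4,4)
ρ-cycle length = 2 (tail of 1 descent step not counted)

2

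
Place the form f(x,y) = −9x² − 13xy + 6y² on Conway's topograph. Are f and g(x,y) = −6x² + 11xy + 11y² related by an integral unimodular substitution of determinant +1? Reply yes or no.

D₁ = 385, D₂ = 385
river cycle of f (length 12): (6, 13, -9), (-9, 5, 10), (10, 15, -4), (-4, 17, 6), (6, 19, -1), (-1, 19, 6), (6, 17, -4), (-4, 15, 10), (10, 5, -9), (-9, 13, 6), … (2 more)
river cycle of g (length 12): (11, 11, -6), (-6, 13, 9), (9, 5, -10), (-10, 15, 4), (4, 17, -6), (-6, 19, 1), (1, 19, -6), (-6, 17, 4), (4, 15, -10), (-10, 5, 9), … (2 more)
cycles differ ⇒ inequivalent

no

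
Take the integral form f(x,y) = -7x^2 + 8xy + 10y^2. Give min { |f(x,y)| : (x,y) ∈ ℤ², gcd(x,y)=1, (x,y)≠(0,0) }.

river: ρ → (10,12,-5)
river: ρ → (-5,18,1)
river: ρ → (1,18,-5)
river: ρ → (-5,12,10)
river: ρ → (10,8,-7)
river: ρ → (-7,6,11)
river: ρ → (11,16,-2)
river: ρ → (-2,16,11)
river: ρ → (11,6,-7)
river: ρ → (-7,8,10)
closes: descent 0, river 10
min |a| on river = 1

1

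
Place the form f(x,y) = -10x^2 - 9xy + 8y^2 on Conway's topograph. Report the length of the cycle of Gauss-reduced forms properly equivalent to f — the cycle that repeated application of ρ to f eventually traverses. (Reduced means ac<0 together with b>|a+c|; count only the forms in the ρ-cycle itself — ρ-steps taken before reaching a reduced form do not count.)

D = 401, ⌊√D⌋ = 20
descent: ρ → (8,9,-10)  [lands on river]
river: ρ → (-10,11,7)
river: ρ → (7,17,-4)
river: ρ → (-4,15,11)
river: ρ → (11,7,-8)
river: ρ → (-8,9,10)
river: ρ → (10,11,-7)
river: ρ → (-7,17,4)
river: ρ → (4,15,-11)
river: ρ → (-11,7,8)
ρ-cycle length = 10 (tail of 1 descent step not counted)

10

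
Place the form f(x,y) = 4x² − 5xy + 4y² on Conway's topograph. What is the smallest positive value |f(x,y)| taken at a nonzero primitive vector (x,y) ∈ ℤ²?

translate: b→3 (≡-5 mod 8), so (4,-5,4)→(4,3,3)
flip: (4,3,3)→(3,-3,4)
translate: b→3 (≡-3 mod 6), so (3,-3,4)→(3,3,4)
reduced (well bottom): (3,3,4) with a≤c, −a<b≤a
well minimum = a = 3

3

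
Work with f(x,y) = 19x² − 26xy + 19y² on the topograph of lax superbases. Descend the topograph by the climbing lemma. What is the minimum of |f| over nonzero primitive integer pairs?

translate: b→12 (≡-26 mod 38), so (19,-26,19)→(19,12,12)
flip: (19,12,12)→(12,-12,19)
translate: b→12 (≡-12 mod 24), so (12,-12,19)→(12,12,19)
reduced (well bottom): (12,12,19) with a≤c, −a<b≤a
well minimum = a = 12

12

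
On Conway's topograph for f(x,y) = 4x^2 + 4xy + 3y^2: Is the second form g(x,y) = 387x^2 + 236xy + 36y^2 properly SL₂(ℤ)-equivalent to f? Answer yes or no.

D₁ = -32, D₂ = -32
f: flip: (4,4,3)→(3,-4,4)
f: translate: b→2 (≡-4 mod 6), so (3,-4,4)→(3,2,3)
f: reduced (well bottom): (3,2,3) with a≤c, −a<b≤a
g: flip: (387,236,36)→(36,-236,387)
g: translate: b→-20 (≡-236 mod 72), so (36,-236,387)→(36,-20,3)
g: flip: (36,-20,3)→(3,20,36)
g: translate: b→2 (≡20 mod 6), so (3,20,36)→(3,2,3)
g: reduced (well bottom): (3,2,3) with a≤c, −a<b≤a
reduced forms (3, 2, 3) vs (3, 2, 3) ⇒ equivalent

yes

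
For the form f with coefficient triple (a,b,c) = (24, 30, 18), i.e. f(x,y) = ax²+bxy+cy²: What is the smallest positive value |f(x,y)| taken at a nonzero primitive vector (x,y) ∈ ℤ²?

translate: b→-18 (≡30 mod 48), so (24,30,18)→(24,-18,12)
flip: (24,-18,12)→(12,18,24)
translate: b→-6 (≡18 mod 24), so (12,18,24)→(12,-6,18)
reduced (well bottom): (12,-6,18) with a≤c, −a<b≤a
well minimum = a = 12

12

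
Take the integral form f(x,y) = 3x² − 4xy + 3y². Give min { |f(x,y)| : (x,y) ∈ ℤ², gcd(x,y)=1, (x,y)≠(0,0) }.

translate: b→2 (≡-4 mod 6), so (3,-4,3)→(3,2,2)
flip: (3,2,2)→(2,-2,3)
translate: b→2 (≡-2 mod 4), so (2,-2,3)→(2,2,3)
reduced (well bottom): (2,2,3) with a≤c, −a<b≤a
well minimum = a = 2

2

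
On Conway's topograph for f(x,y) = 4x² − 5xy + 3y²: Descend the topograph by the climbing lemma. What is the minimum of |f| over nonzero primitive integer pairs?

translate: b→3 (≡-5 mod 8), so (4,-5,3)→(4,3,2)
flip: (4,3,2)→(2,-3,4)
translate: b→1 (≡-3 mod 4), so (2,-3,4)→(2,1,3)
reduced (well bottom): (2,1,3) with a≤c, −a<b≤a
well minimum = a = 2

2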